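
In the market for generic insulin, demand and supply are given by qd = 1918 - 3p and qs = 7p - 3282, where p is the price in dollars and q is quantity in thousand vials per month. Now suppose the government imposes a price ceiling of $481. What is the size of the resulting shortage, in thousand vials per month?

Setting quantity demanded equal to quantity supplied, 1918 - 3p = 7p - 3282, gives p* = 520 and q* = 358.
Since 481 < 520, the ceiling is binding.
At p = 481: qd = 1918 - 3·481 = 475 and qs = 7·481 - 3282 = 85.
Shortage = qd - qs = 475 - 85 = 390.

390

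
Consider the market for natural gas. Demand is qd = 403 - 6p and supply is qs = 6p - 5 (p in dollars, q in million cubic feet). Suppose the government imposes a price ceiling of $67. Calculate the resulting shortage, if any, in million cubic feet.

Equilibrium: 403 - 6p = 6p - 5, so 408 = 12p and p* = 34, q* = 199.
Since 67 is above p* = 34, the ceiling does not bind and the free-market outcome prevails.
Since the control does not bind, there is no shortage.

0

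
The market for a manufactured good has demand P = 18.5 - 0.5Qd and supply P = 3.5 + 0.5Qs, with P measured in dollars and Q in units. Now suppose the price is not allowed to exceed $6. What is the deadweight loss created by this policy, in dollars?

Rearranging demand gives Qd = 37 - 2P; rearranging supply gives Qs = 2P - 7. Setting quantity demanded equal to quantity supplied, 37 - 2P = 2P - 7, gives P* = 11 and Q* = 15.
Since 6 < 11, the ceiling is binding.
At P = 6: Qd = 37 - 2·6 = 25 and Qs = 2·6 - 7 = 5.
Quantity traded falls to 5. At Q = 5 the demand price is (37 - 5)/2 = 16 and the supply price is (7 + 5)/2 = 6.
Deadweight loss = ½ · (16 - 6) · (15 - 5) = ½ · 10 · 10 = 50.

50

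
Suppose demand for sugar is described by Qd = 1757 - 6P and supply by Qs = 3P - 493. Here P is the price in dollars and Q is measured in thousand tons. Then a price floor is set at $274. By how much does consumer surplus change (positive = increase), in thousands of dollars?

In a free market, 1757 - 6P = 3P - 493 gives the equilibrium P* = 250, Q* = 257.
Because the floor (274) lies above the market-clearing price, it is binding.
At P = 274: Qd = 1757 - 6·274 = 113 and Qs = 3·274 - 493 = 329.
Consumer surplus without the control is ½ · (1757/6 - 250) · 257 = 66049/12.
With the floor, consumers buy 113 units at 274, so CS = ½ · (1757/6 - 274) · 113 = 12769/12.
Change in consumer surplus = 12769/12 - 66049/12 = -4440.

-4440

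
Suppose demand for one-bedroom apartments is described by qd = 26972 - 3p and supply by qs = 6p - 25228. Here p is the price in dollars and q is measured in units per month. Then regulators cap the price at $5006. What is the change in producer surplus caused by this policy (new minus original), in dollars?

-5708860

In a free market, 26972 - 3p = 6p - 25228 gives the equilibrium p* = 5800, q* = 9572.
Because the ceiling (5006) lies below the market-clearing price, it is binding.
At p = 5006: qd = 26972 - 3·5006 = 11954 and qs = 6·5006 - 25228 = 4808.
Producer surplus without the control is ½ · (5800 - 12614/3) · 9572 = 22905796/3.
With the ceiling, producers sell 4808 units at 5006, so PS = ½ · (5006 - 12614/3) · 4808 = 5779216/3.
Change in producer surplus = 5779216/3 - 22905796/3 = -5708860.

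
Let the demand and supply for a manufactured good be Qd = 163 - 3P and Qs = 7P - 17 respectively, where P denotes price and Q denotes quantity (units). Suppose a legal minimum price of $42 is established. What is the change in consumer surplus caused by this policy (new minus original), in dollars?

-1752

Setting quantity demanded equal to quantity supplied, 163 - 3P = 7P - 17, gives P* = 18 and Q* = 109.
Because the floor (42) lies above the market-clearing price, it is binding.
At P = 42: Qd = 163 - 3·42 = 37 and Qs = 7·42 - 17 = 277.
Consumer surplus without the control is ½ · (163/3 - 18) · 109 = 11881/6.
With the floor, consumers buy 37 units at 42, so CS = ½ · (163/3 - 42) · 37 = 1369/6.
Change in consumer surplus = 1369/6 - 11881/6 = -1752.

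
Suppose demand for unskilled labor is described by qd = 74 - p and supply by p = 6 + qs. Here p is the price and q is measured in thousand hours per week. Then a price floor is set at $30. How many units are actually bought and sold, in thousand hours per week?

Rearranging supply gives qs = p - 6. Without the control the market clears where 74 - p = p - 6, i.e. p* = 40 and q* = 34.
Since 30 is below p* = 40, the floor does not bind and the free-market outcome prevails.

34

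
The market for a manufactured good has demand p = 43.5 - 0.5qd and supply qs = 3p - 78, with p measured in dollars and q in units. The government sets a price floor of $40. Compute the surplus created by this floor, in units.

35

Rearranging demand gives qd = 87 - 2p. In a free market, 87 - 2p = 3p - 78 gives the equilibrium p* = 33, q* = 21.
The floor of 40 is above the equilibrium price 33, so it binds.
At p = 40: qd = 87 - 2·40 = 7 and qs = 3·40 - 78 = 42.
Surplus = qs - qd = 42 - 7 = 35.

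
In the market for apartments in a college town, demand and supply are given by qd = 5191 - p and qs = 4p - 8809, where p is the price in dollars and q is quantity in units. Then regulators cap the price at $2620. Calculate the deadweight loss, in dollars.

Equilibrium: 5191 - p = 4p - 8809, so 14000 = 5p and p* = 2800, q* = 2391.
Since 2620 < 2800, the ceiling is binding.
At p = 2620: qd = 5191 - 2620 = 2571 and qs = 4·2620 - 8809 = 1671.
Quantity traded falls to 1671. At q = 1671 the demand price is 5191 - 1671 = 3520 and the supply price is (8809 + 1671)/4 = 2620.
Deadweight loss = ½ · (3520 - 2620) · (2391 - 1671) = ½ · 900 · 720 = 324000.

324000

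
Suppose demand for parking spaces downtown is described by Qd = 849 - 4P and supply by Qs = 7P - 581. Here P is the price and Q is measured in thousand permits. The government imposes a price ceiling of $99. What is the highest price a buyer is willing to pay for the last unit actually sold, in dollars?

184.25

Equilibrium: 849 - 4P = 7P - 581, so 1430 = 11P and P* = 130, Q* = 329.
The ceiling of 99 is below the equilibrium price 130, so it binds.
At P = 99: Qd = 849 - 4·99 = 453 and Qs = 7·99 - 581 = 112.
Only 112 units reach the market. On the demand curve, the marginal buyer's willingness to pay at Q = 112 is (849 - 112)/4 = 184.25.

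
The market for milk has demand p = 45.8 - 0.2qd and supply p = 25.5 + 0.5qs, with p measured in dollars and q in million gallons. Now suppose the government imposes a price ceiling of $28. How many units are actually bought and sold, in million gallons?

Rearranging demand gives qd = 229 - 5p; rearranging supply gives qs = 2p - 51. Equilibrium: 229 - 5p = 2p - 51, so 280 = 7p and p* = 40, q* = 29.
Because the ceiling (28) lies below the market-clearing price, it is binding.
At p = 28: qd = 229 - 5·28 = 89 and qs = 2·28 - 51 = 5.
The quantity actually transacted is the short side, supply: 5.

5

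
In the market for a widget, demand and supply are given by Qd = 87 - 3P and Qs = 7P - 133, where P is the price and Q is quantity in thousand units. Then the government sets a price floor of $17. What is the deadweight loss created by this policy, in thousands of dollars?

Equilibrium: 87 - 3P = 7P - 133, so 220 = 10P and P* = 22, Q* = 21.
Since 17 is below P* = 22, the floor does not bind and the free-market outcome prevails.
Since the control does not bind, no trades are prevented and deadweight loss is zero.

0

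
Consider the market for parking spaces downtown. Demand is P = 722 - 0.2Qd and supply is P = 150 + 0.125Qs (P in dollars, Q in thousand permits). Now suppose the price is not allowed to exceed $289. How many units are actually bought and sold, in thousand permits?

Rearranging demand gives Qd = 3610 - 5P; rearranging supply gives Qs = 8P - 1200. In a free market, 3610 - 5P = 8P - 1200 gives the equilibrium P* = 370, Q* = 1760.
Since 289 < 370, the ceiling is binding.
At P = 289: Qd = 3610 - 5·289 = 2165 and Qs = 8·289 - 1200 = 1112.
The quantity actually transacted is the short side, supply: 1112.

1112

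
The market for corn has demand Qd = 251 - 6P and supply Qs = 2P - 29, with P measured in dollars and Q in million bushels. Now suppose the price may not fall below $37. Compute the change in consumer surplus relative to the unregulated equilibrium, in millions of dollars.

-70

Without the control the market clears where 251 - 6P = 2P - 29, i.e. P* = 35 and Q* = 41.
The floor of 37 is above the equilibrium price 35, so it binds.
At P = 37: Qd = 251 - 6·37 = 29 and Qs = 2·37 - 29 = 45.
Consumer surplus without the control is ½ · (251/6 - 35) · 41 = 1681/12.
With the floor, consumers buy 29 units at 37, so CS = ½ · (251/6 - 37) · 29 = 841/12.
Change in consumer surplus = 841/12 - 1681/12 = -70.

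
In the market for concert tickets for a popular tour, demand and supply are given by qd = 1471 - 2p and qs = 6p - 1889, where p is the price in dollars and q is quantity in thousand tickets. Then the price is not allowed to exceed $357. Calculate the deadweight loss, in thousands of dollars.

47628

In a free market, 1471 - 2p = 6p - 1889 gives the equilibrium p* = 420, q* = 631.
Because the ceiling (357) lies below the market-clearing price, it is binding.
At p = 357: qd = 1471 - 2·357 = 757 and qs = 6·357 - 1889 = 253.
Quantity traded falls to 253. At q = 253 the demand price is (1471 - 253)/2 = 609 and the supply price is (1889 + 253)/6 = 357.
Deadweight loss = ½ · (609 - 357) · (631 - 253) = ½ · 252 · 378 = 47628.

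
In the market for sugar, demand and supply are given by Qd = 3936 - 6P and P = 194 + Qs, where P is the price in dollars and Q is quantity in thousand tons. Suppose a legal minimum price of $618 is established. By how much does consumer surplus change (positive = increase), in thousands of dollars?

Rearranging supply gives Qs = P - 194. Without the control the market clears where 3936 - 6P = P - 194, i.e. P* = 590 and Q* = 396.
Because the floor (618) lies above the market-clearing price, it is binding.
At P = 618: Qd = 3936 - 6·618 = 228 and Qs = 618 - 194 = 424.
Consumer surplus without the control is ½ · (656 - 590) · 396 = 13068.
With the floor, consumers buy 228 units at 618, so CS = ½ · (656 - 618) · 228 = 4332.
Change in consumer surplus = 4332 - 13068 = -8736.

-8736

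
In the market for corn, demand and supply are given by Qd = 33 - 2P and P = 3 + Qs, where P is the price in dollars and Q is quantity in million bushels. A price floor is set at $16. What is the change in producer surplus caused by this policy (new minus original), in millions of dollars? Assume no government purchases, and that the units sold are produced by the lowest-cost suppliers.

Rearranging supply gives Qs = P - 3. Setting quantity demanded equal to quantity supplied, 33 - 2P = P - 3, gives P* = 12 and Q* = 9.
The floor of 16 is above the equilibrium price 12, so it binds.
At P = 16: Qd = 33 - 2·16 = 1 and Qs = 16 - 3 = 13.
Producer surplus without the control is ½ · (12 - 3) · 9 = 40.5.
With the floor, 1 units are sold at 16. The supply price at Q = 1 is 4, so PS = ½ · [(16 - 3) + (16 - 4)] · 1 = 12.5.
Change in producer surplus = 12.5 - 40.5 = -28.

-28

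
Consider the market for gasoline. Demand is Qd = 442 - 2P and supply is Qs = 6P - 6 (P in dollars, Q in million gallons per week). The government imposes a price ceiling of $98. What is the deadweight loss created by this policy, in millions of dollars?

0

Without the control the market clears where 442 - 2P = 6P - 6, i.e. P* = 56 and Q* = 330.
The ceiling of 98 is above the equilibrium price 56, so it is not binding; the market clears at P* = 56, Q* = 330.
Since the control does not bind, no trades are prevented and deadweight loss is zero.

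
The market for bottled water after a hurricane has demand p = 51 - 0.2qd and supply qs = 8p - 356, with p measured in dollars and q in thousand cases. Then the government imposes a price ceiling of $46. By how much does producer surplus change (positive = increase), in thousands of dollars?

Rearranging demand gives qd = 255 - 5p. Setting quantity demanded equal to quantity supplied, 255 - 5p = 8p - 356, gives p* = 47 and q* = 20.
The ceiling of 46 is below the equilibrium price 47, so it binds.
At p = 46: qd = 255 - 5·46 = 25 and qs = 8·46 - 356 = 12.
Producer surplus without the control is ½ · (47 - 44.5) · 20 = 25.
With the ceiling, producers sell 12 units at 46, so PS = ½ · (46 - 44.5) · 12 = 9.
Change in producer surplus = 9 - 25 = -16.

-16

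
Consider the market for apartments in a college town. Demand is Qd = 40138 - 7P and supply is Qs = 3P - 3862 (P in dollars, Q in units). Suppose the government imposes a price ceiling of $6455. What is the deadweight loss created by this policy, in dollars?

0

Without the control the market clears where 40138 - 7P = 3P - 3862, i.e. P* = 4400 and Q* = 9338.
Since 6455 is above P* = 4400, the ceiling does not bind and the free-market outcome prevails.
Since the control does not bind, no trades are prevented and deadweight loss is zero.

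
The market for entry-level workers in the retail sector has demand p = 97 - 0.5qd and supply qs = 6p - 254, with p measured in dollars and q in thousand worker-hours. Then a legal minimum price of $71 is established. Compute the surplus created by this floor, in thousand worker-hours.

120

Rearranging demand gives qd = 194 - 2p. In a free market, 194 - 2p = 6p - 254 gives the equilibrium p* = 56, q* = 82.
Because the floor (71) lies above the market-clearing price, it is binding.
At p = 71: qd = 194 - 2·71 = 52 and qs = 6·71 - 254 = 172.
Surplus = qs - qd = 172 - 52 = 120.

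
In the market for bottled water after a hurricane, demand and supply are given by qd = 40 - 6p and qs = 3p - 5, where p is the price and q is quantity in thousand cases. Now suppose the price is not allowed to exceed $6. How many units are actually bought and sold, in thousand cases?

10

Without the control the market clears where 40 - 6p = 3p - 5, i.e. p* = 5 and q* = 10.
The ceiling of 6 is above the equilibrium price 5, so it is not binding; the market clears at p* = 5, q* = 10.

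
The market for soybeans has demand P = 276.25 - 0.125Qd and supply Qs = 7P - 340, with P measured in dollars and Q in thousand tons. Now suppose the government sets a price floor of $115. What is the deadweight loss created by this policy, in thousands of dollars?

0

Rearranging demand gives Qd = 2210 - 8P. Setting quantity demanded equal to quantity supplied, 2210 - 8P = 7P - 340, gives P* = 170 and Q* = 850.
The floor of 115 is below the equilibrium price 170, so it is not binding; the market clears at P* = 170, Q* = 850.
Since the control does not bind, no trades are prevented and deadweight loss is zero.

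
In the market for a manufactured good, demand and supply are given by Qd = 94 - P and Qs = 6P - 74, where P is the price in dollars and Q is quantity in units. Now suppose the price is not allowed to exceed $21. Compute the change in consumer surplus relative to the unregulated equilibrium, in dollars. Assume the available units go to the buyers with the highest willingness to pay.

-6

In a free market, 94 - P = 6P - 74 gives the equilibrium P* = 24, Q* = 70.
Since 21 < 24, the ceiling is binding.
At P = 21: Qd = 94 - 21 = 73 and Qs = 6·21 - 74 = 52.
Consumer surplus without the control is ½ · (94 - 24) · 70 = 2450.
With the ceiling, 52 units are sold at 21 (assume they go to the highest-value buyers). The demand price at Q = 52 is 42, so CS = ½ · [(94 - 21) + (42 - 21)] · 52 = 2444.
Change in consumer surplus = 2444 - 2450 = -6.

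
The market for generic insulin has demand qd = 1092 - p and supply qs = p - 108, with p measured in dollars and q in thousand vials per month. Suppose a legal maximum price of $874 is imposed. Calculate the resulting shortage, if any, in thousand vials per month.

In a free market, 1092 - p = p - 108 gives the equilibrium p* = 600, q* = 492.
Since 874 is above p* = 600, the ceiling does not bind and the free-market outcome prevails.
Since the control does not bind, there is no shortage.

0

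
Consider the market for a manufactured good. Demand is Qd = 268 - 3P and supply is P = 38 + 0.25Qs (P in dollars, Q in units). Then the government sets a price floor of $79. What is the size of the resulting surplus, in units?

Rearranging supply gives Qs = 4P - 152. Without the control the market clears where 268 - 3P = 4P - 152, i.e. P* = 60 and Q* = 88.
Because the floor (79) lies above the market-clearing price, it is binding.
At P = 79: Qd = 268 - 3·79 = 31 and Qs = 4·79 - 152 = 164.
Surplus = Qs - Qd = 164 - 31 = 133.

133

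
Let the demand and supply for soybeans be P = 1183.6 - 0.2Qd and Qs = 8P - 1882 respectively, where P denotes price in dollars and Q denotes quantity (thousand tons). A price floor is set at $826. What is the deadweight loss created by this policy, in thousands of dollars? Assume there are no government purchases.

207496.25

Rearranging demand gives Qd = 5918 - 5P. In a free market, 5918 - 5P = 8P - 1882 gives the equilibrium P* = 600, Q* = 2918.
Since 826 > 600, the floor is binding.
At P = 826: Qd = 5918 - 5·826 = 1788 and Qs = 8·826 - 1882 = 4726.
Quantity traded falls to 1788. At Q = 1788 the demand price is (5918 - 1788)/5 = 826 and the supply price is (1882 + 1788)/8 = 458.75.
Deadweight loss = ½ · (826 - 458.75) · (2918 - 1788) = ½ · 367.25 · 1130 = 207496.25.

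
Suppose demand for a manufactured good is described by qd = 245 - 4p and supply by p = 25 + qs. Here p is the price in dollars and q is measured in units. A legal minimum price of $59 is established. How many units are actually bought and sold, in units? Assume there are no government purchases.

9

Rearranging supply gives qs = p - 25. Setting quantity demanded equal to quantity supplied, 245 - 4p = p - 25, gives p* = 54 and q* = 29.
Because the floor (59) lies above the market-clearing price, it is binding.
At p = 59: qd = 245 - 4·59 = 9 and qs = 59 - 25 = 34.
The quantity actually transacted is the short side, demand: 9.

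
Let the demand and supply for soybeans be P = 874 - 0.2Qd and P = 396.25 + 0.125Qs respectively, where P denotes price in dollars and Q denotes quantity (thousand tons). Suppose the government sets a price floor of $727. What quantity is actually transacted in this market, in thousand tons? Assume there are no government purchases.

735

Rearranging demand gives Qd = 4370 - 5P; rearranging supply gives Qs = 8P - 3170. In a free market, 4370 - 5P = 8P - 3170 gives the equilibrium P* = 580, Q* = 1470.
The floor of 727 is above the equilibrium price 580, so it binds.
At P = 727: Qd = 4370 - 5·727 = 735 and Qs = 8·727 - 3170 = 2646.
The quantity actually transacted is the short side, demand: 735.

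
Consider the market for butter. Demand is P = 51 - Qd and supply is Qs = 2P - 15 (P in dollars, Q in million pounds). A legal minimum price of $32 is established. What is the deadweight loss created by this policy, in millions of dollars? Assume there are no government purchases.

75

Rearranging demand gives Qd = 51 - P. Without the control the market clears where 51 - P = 2P - 15, i.e. P* = 22 and Q* = 29.
Because the floor (32) lies above the market-clearing price, it is binding.
At P = 32: Qd = 51 - 32 = 19 and Qs = 2·32 - 15 = 49.
Quantity traded falls to 19. At Q = 19 the demand price is 51 - 19 = 32 and the supply price is (15 + 19)/2 = 17.
Deadweight loss = ½ · (32 - 17) · (29 - 19) = ½ · 15 · 10 = 75.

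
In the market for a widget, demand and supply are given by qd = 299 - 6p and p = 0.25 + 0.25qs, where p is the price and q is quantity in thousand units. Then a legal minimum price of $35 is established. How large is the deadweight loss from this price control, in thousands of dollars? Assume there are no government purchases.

Rearranging supply gives qs = 4p - 1. In a free market, 299 - 6p = 4p - 1 gives the equilibrium p* = 30, q* = 119.
The floor of 35 is above the equilibrium price 30, so it binds.
At p = 35: qd = 299 - 6·35 = 89 and qs = 4·35 - 1 = 139.
Quantity traded falls to 89. At q = 89 the demand price is (299 - 89)/6 = 35 and the supply price is (1 + 89)/4 = 22.5.
Deadweight loss = ½ · (35 - 22.5) · (119 - 89) = ½ · 12.5 · 30 = 187.5.

187.5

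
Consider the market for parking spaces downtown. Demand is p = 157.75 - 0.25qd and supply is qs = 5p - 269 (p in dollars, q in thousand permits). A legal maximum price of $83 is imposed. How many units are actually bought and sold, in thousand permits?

Rearranging demand gives qd = 631 - 4p. Equilibrium: 631 - 4p = 5p - 269, so 900 = 9p and p* = 100, q* = 231.
Because the ceiling (83) lies below the market-clearing price, it is binding.
At p = 83: qd = 631 - 4·83 = 299 and qs = 5·83 - 269 = 146.
The quantity actually transacted is the short side, supply: 146.

146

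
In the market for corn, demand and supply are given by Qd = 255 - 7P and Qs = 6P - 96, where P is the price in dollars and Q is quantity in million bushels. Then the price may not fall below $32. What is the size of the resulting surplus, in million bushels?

In a free market, 255 - 7P = 6P - 96 gives the equilibrium P* = 27, Q* = 66.
The floor of 32 is above the equilibrium price 27, so it binds.
At P = 32: Qd = 255 - 7·32 = 31 and Qs = 6·32 - 96 = 96.
Surplus = Qs - Qd = 96 - 31 = 65.

65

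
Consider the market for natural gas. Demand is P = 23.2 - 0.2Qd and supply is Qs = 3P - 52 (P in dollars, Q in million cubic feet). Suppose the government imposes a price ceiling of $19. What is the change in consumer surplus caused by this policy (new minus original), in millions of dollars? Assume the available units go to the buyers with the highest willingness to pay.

6.4

Rearranging demand gives Qd = 116 - 5P. Without the control the market clears where 116 - 5P = 3P - 52, i.e. P* = 21 and Q* = 11.
Because the ceiling (19) lies below the market-clearing price, it is binding.
At P = 19: Qd = 116 - 5·19 = 21 and Qs = 3·19 - 52 = 5.
Consumer surplus without the control is ½ · (23.2 - 21) · 11 = 12.1.
With the ceiling, 5 units are sold at 19 (assume they go to the highest-value buyers). The demand price at Q = 5 is 22.2, so CS = ½ · [(23.2 - 19) + (22.2 - 19)] · 5 = 18.5.
Change in consumer surplus = 18.5 - 12.1 = 6.4.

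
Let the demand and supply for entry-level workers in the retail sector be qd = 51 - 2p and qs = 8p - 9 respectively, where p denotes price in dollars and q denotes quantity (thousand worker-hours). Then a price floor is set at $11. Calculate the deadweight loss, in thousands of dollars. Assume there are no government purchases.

31.25

Setting quantity demanded equal to quantity supplied, 51 - 2p = 8p - 9, gives p* = 6 and q* = 39.
The floor of 11 is above the equilibrium price 6, so it binds.
At p = 11: qd = 51 - 2·11 = 29 and qs = 8·11 - 9 = 79.
Quantity traded falls to 29. At q = 29 the demand price is (51 - 29)/2 = 11 and the supply price is (9 + 29)/8 = 4.75.
Deadweight loss = ½ · (11 - 4.75) · (39 - 29) = ½ · 6.25 · 10 = 31.25.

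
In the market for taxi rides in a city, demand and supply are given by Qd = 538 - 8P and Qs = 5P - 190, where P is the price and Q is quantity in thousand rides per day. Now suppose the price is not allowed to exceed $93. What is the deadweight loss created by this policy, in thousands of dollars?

Setting quantity demanded equal to quantity supplied, 538 - 8P = 5P - 190, gives P* = 56 and Q* = 90.
Since 93 is above P* = 56, the ceiling does not bind and the free-market outcome prevails.
Since the control does not bind, no trades are prevented and deadweight loss is zero.

0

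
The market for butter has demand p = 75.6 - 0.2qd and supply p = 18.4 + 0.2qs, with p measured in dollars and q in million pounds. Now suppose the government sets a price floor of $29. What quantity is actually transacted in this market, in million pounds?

Rearranging demand gives qd = 378 - 5p; rearranging supply gives qs = 5p - 92. In a free market, 378 - 5p = 5p - 92 gives the equilibrium p* = 47, q* = 143.
The floor of 29 is below the equilibrium price 47, so it is not binding; the market clears at p* = 47, q* = 143.

143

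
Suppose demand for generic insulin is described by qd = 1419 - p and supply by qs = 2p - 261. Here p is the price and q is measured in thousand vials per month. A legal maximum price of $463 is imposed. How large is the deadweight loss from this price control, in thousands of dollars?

Setting quantity demanded equal to quantity supplied, 1419 - p = 2p - 261, gives p* = 560 and q* = 859.
The ceiling of 463 is below the equilibrium price 560, so it binds.
At p = 463: qd = 1419 - 463 = 956 and qs = 2·463 - 261 = 665.
Quantity traded falls to 665. At q = 665 the demand price is 1419 - 665 = 754 and the supply price is (261 + 665)/2 = 463.
Deadweight loss = ½ · (754 - 463) · (859 - 665) = ½ · 291 · 194 = 28227.

28227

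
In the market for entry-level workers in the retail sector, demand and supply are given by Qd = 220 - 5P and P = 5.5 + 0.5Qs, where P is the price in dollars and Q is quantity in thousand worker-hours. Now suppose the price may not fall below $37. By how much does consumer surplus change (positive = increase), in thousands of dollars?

-180

Rearranging supply gives Qs = 2P - 11. Equilibrium: 220 - 5P = 2P - 11, so 231 = 7P and P* = 33, Q* = 55.
Since 37 > 33, the floor is binding.
At P = 37: Qd = 220 - 5·37 = 35 and Qs = 2·37 - 11 = 63.
Consumer surplus without the control is ½ · (44 - 33) · 55 = 302.5.
With the floor, consumers buy 35 units at 37, so CS = ½ · (44 - 37) · 35 = 122.5.
Change in consumer surplus = 122.5 - 302.5 = -180.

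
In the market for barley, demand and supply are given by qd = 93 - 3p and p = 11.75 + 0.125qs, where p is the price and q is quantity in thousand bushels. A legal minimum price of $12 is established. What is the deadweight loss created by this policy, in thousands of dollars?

0

Rearranging supply gives qs = 8p - 94. In a free market, 93 - 3p = 8p - 94 gives the equilibrium p* = 17, q* = 42.
Since 12 is below p* = 17, the floor does not bind and the free-market outcome prevails.
Since the control does not bind, no trades are prevented and deadweight loss is zero.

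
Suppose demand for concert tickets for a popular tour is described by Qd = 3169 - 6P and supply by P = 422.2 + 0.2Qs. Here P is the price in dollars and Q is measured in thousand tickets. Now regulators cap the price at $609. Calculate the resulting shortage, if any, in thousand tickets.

0

Rearranging supply gives Qs = 5P - 2111. In a free market, 3169 - 6P = 5P - 2111 gives the equilibrium P* = 480, Q* = 289.
The ceiling of 609 is above the equilibrium price 480, so it is not binding; the market clears at P* = 480, Q* = 289.
Since the control does not bind, there is no shortage.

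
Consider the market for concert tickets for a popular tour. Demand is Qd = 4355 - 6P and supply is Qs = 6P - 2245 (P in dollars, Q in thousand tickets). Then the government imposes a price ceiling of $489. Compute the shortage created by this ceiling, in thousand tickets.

732

In a free market, 4355 - 6P = 6P - 2245 gives the equilibrium P* = 550, Q* = 1055.
Because the ceiling (489) lies below the market-clearing price, it is binding.
At P = 489: Qd = 4355 - 6·489 = 1421 and Qs = 6·489 - 2245 = 689.
Shortage = Qd - Qs = 1421 - 689 = 732.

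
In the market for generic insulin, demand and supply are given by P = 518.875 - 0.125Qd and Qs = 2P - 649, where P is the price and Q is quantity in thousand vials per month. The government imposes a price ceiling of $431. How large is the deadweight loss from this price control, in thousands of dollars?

3001.25

Rearranging demand gives Qd = 4151 - 8P. In a free market, 4151 - 8P = 2P - 649 gives the equilibrium P* = 480, Q* = 311.
The ceiling of 431 is below the equilibrium price 480, so it binds.
At P = 431: Qd = 4151 - 8·431 = 703 and Qs = 2·431 - 649 = 213.
Quantity traded falls to 213. At Q = 213 the demand price is (4151 - 213)/8 = 492.25 and the supply price is (649 + 213)/2 = 431.
Deadweight loss = ½ · (492.25 - 431) · (311 - 213) = ½ · 61.25 · 98 = 3001.25.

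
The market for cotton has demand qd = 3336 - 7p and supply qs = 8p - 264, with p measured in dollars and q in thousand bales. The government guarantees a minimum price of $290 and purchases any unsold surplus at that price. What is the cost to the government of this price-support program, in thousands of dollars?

Without the control the market clears where 3336 - 7p = 8p - 264, i.e. p* = 240 and q* = 1656.
The floor of 290 is above the equilibrium price 240, so it binds.
At p = 290: qd = 3336 - 7·290 = 1306 and qs = 8·290 - 264 = 2056.
Surplus = qs - qd = 750.
Government expenditure = surplus × support price = 750 × 290 = 217500.

217500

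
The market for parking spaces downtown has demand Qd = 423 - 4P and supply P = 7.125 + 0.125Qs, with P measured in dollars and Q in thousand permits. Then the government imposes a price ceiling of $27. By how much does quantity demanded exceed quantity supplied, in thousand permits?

Rearranging supply gives Qs = 8P - 57. Equilibrium: 423 - 4P = 8P - 57, so 480 = 12P and P* = 40, Q* = 263.
Since 27 < 40, the ceiling is binding.
At P = 27: Qd = 423 - 4·27 = 315 and Qs = 8·27 - 57 = 159.
Shortage = Qd - Qs = 315 - 159 = 156.

156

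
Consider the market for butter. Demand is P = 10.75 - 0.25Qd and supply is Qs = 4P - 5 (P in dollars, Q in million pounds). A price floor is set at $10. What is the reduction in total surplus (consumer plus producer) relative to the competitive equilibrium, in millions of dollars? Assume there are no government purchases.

64

Rearranging demand gives Qd = 43 - 4P. Equilibrium: 43 - 4P = 4P - 5, so 48 = 8P and P* = 6, Q* = 19.
Because the floor (10) lies above the market-clearing price, it is binding.
At P = 10: Qd = 43 - 4·10 = 3 and Qs = 4·10 - 5 = 35.
Quantity traded falls to 3. At Q = 3 the demand price is (43 - 3)/4 = 10 and the supply price is (5 + 3)/4 = 2.
Deadweight loss = ½ · (10 - 2) · (19 - 3) = ½ · 8 · 16 = 64.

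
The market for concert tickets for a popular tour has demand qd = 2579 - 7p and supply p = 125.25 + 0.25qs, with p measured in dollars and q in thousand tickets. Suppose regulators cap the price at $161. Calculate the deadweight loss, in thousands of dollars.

44506

Rearranging supply gives qs = 4p - 501. Setting quantity demanded equal to quantity supplied, 2579 - 7p = 4p - 501, gives p* = 280 and q* = 619.
Since 161 < 280, the ceiling is binding.
At p = 161: qd = 2579 - 7·161 = 1452 and qs = 4·161 - 501 = 143.
Quantity traded falls to 143. At q = 143 the demand price is (2579 - 143)/7 = 348 and the supply price is (501 + 143)/4 = 161.
Deadweight loss = ½ · (348 - 161) · (619 - 143) = ½ · 187 · 476 = 44506.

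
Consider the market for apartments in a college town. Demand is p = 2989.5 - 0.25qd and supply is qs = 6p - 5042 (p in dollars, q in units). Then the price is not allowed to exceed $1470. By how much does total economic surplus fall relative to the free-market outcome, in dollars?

396750

Rearranging demand gives qd = 11958 - 4p. Setting quantity demanded equal to quantity supplied, 11958 - 4p = 6p - 5042, gives p* = 1700 and q* = 5158.
Because the ceiling (1470) lies below the market-clearing price, it is binding.
At p = 1470: qd = 11958 - 4·1470 = 6078 and qs = 6·1470 - 5042 = 3778.
Quantity traded falls to 3778. At q = 3778 the demand price is (11958 - 3778)/4 = 2045 and the supply price is (5042 + 3778)/6 = 1470.
Deadweight loss = ½ · (2045 - 1470) · (5158 - 3778) = ½ · 575 · 1380 = 396750.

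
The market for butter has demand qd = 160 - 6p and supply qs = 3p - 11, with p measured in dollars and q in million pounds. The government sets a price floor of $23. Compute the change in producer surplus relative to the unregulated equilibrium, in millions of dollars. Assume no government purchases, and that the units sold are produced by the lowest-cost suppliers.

Equilibrium: 160 - 6p = 3p - 11, so 171 = 9p and p* = 19, q* = 46.
The floor of 23 is above the equilibrium price 19, so it binds.
At p = 23: qd = 160 - 6·23 = 22 and qs = 3·23 - 11 = 58.
Producer surplus without the control is ½ · (19 - 11/3) · 46 = 1058/3.
With the floor, 22 units are sold at 23. The supply price at q = 22 is 11, so PS = ½ · [(23 - 11/3) + (23 - 11)] · 22 = 1034/3.
Change in producer surplus = 1034/3 - 1058/3 = -8.

-8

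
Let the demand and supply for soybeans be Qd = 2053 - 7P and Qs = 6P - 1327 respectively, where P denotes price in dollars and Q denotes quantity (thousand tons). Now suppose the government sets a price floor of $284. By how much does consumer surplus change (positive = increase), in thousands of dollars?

-3576

Without the control the market clears where 2053 - 7P = 6P - 1327, i.e. P* = 260 and Q* = 233.
The floor of 284 is above the equilibrium price 260, so it binds.
At P = 284: Qd = 2053 - 7·284 = 65 and Qs = 6·284 - 1327 = 377.
Consumer surplus without the control is ½ · (2053/7 - 260) · 233 = 54289/14.
With the floor, consumers buy 65 units at 284, so CS = ½ · (2053/7 - 284) · 65 = 4225/14.
Change in consumer surplus = 4225/14 - 54289/14 = -3576.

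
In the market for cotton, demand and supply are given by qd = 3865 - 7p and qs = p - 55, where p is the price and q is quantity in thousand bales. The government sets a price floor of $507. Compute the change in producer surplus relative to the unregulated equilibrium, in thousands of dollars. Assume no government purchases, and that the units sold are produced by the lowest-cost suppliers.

-1708.5

Without the control the market clears where 3865 - 7p = p - 55, i.e. p* = 490 and q* = 435.
The floor of 507 is above the equilibrium price 490, so it binds.
At p = 507: qd = 3865 - 7·507 = 316 and qs = 507 - 55 = 452.
Producer surplus without the control is ½ · (490 - 55) · 435 = 94612.5.
With the floor, 316 units are sold at 507. The supply price at q = 316 is 371, so PS = ½ · [(507 - 55) + (507 - 371)] · 316 = 92904.
Change in producer surplus = 92904 - 94612.5 = -1708.5.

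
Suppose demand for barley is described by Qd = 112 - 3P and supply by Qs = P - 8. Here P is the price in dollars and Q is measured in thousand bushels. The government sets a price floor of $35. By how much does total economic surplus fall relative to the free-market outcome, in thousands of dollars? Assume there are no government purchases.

Setting quantity demanded equal to quantity supplied, 112 - 3P = P - 8, gives P* = 30 and Q* = 22.
Because the floor (35) lies above the market-clearing price, it is binding.
At P = 35: Qd = 112 - 3·35 = 7 and Qs = 35 - 8 = 27.
Quantity traded falls to 7. At Q = 7 the demand price is (112 - 7)/3 = 35 and the supply price is 8 + 7 = 15.
Deadweight loss = ½ · (35 - 15) · (22 - 7) = ½ · 20 · 15 = 150.

150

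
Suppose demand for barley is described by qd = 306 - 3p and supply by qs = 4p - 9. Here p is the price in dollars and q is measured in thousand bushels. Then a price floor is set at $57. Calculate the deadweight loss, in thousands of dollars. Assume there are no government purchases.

378

Equilibrium: 306 - 3p = 4p - 9, so 315 = 7p and p* = 45, q* = 171.
Because the floor (57) lies above the market-clearing price, it is binding.
At p = 57: qd = 306 - 3·57 = 135 and qs = 4·57 - 9 = 219.
Quantity traded falls to 135. At q = 135 the demand price is (306 - 135)/3 = 57 and the supply price is (9 + 135)/4 = 36.
Deadweight loss = ½ · (57 - 36) · (171 - 135) = ½ · 21 · 36 = 378.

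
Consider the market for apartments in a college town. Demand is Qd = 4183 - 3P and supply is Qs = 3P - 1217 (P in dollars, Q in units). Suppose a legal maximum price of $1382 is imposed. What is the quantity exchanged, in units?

1483

Setting quantity demanded equal to quantity supplied, 4183 - 3P = 3P - 1217, gives P* = 900 and Q* = 1483.
Since 1382 is above P* = 900, the ceiling does not bind and the free-market outcome prevails.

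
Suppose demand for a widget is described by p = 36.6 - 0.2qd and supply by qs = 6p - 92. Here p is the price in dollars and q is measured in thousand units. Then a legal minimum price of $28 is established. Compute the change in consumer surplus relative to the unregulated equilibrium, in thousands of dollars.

Rearranging demand gives qd = 183 - 5p. Equilibrium: 183 - 5p = 6p - 92, so 275 = 11p and p* = 25, q* = 58.
Since 28 > 25, the floor is binding.
At p = 28: qd = 183 - 5·28 = 43 and qs = 6·28 - 92 = 76.
Consumer surplus without the control is ½ · (36.6 - 25) · 58 = 336.4.
With the floor, consumers buy 43 units at 28, so CS = ½ · (36.6 - 28) · 43 = 184.9.
Change in consumer surplus = 184.9 - 336.4 = -151.5.

-151.5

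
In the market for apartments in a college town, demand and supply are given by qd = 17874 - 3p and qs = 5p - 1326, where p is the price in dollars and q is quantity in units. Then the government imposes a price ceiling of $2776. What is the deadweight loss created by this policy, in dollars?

0

In a free market, 17874 - 3p = 5p - 1326 gives the equilibrium p* = 2400, q* = 10674.
The ceiling of 2776 is above the equilibrium price 2400, so it is not binding; the market clears at p* = 2400, q* = 10674.
Since the control does not bind, no trades are prevented and deadweight loss is zero.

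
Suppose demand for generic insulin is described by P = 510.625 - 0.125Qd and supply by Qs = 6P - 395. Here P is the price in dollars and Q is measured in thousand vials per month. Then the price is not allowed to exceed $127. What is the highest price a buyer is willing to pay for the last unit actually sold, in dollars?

Rearranging demand gives Qd = 4085 - 8P. Equilibrium: 4085 - 8P = 6P - 395, so 4480 = 14P and P* = 320, Q* = 1525.
The ceiling of 127 is below the equilibrium price 320, so it binds.
At P = 127: Qd = 4085 - 8·127 = 3069 and Qs = 6·127 - 395 = 367.
Only 367 units reach the market. On the demand curve, the marginal buyer's willingness to pay at Q = 367 is (4085 - 367)/8 = 464.75.

464.75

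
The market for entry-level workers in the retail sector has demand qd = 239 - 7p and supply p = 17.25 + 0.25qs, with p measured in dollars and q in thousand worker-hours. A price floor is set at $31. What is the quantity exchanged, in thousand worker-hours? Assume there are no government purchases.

Rearranging supply gives qs = 4p - 69. Setting quantity demanded equal to quantity supplied, 239 - 7p = 4p - 69, gives p* = 28 and q* = 43.
Because the floor (31) lies above the market-clearing price, it is binding.
At p = 31: qd = 239 - 7·31 = 22 and qs = 4·31 - 69 = 55.
The quantity actually transacted is the short side, demand: 22.

22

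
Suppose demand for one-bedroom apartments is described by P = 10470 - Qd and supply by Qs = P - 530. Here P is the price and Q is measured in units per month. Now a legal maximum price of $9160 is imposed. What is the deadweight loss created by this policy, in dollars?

Rearranging demand gives Qd = 10470 - P. Equilibrium: 10470 - P = P - 530, so 11000 = 2P and P* = 5500, Q* = 4970.
The ceiling of 9160 is above the equilibrium price 5500, so it is not binding; the market clears at P* = 5500, Q* = 4970.
Since the control does not bind, no trades are prevented and deadweight loss is zero.

0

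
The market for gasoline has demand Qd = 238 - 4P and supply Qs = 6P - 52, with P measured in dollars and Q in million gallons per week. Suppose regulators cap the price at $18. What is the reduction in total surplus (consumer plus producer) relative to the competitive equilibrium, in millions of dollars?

Setting quantity demanded equal to quantity supplied, 238 - 4P = 6P - 52, gives P* = 29 and Q* = 122.
Because the ceiling (18) lies below the market-clearing price, it is binding.
At P = 18: Qd = 238 - 4·18 = 166 and Qs = 6·18 - 52 = 56.
Quantity traded falls to 56. At Q = 56 the demand price is (238 - 56)/4 = 45.5 and the supply price is (52 + 56)/6 = 18.
Deadweight loss = ½ · (45.5 - 18) · (122 - 56) = ½ · 27.5 · 66 = 907.5.

907.5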